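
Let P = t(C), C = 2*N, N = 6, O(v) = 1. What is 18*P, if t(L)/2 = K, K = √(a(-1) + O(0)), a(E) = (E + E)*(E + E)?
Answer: 36*√5 ≈ 80.498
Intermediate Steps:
a(E) = 4*E² (a(E) = (2*E)*(2*E) = 4*E²)
K = √5 (K = √(4*(-1)² + 1) = √(4*1 + 1) = √(4 + 1) = √5 ≈ 2.2361)
C = 12 (C = 2*6 = 12)
t(L) = 2*√5
P = 2*√5 ≈ 4.4721
18*P = 18*(2*√5) = 36*√5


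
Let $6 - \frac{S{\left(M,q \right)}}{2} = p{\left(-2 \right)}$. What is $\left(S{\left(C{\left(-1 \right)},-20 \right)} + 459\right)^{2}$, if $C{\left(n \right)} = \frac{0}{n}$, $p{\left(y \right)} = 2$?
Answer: $218089$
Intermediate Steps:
$C{\left(n \right)} = 0$
$S{\left(M,q \right)} = 8$ ($S{\left(M,q \right)} = 12 - 4 = 8$)
$\left(S{\left(C{\left(-1 \right)},-20 \right)} + 459\right)^{2} = \left(8 + 459\right)^{2} = 467^{2} = 218089$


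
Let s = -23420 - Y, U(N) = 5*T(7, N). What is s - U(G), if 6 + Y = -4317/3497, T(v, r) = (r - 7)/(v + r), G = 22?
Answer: -2374621064/101413 ≈ -23415.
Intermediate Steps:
T(v, r) = (-7 + r)/(r + v)
Y = -25299/3497 (Y = -6 - 4317/3497 = -25299/3497 ≈ -7.2345)
U(N) = 5*(-7 + N)/(7 + N) (U(N) = 5*((-7 + N)/(N + 7)) = 5*((-7 + N)/(7 + N)) = 5*(-7 + N)/(7 + N))
s = -81874441/3497 (s = -23420 - 1*(-25299/3497) = -23420 + 25299/3497 = -81874441/3497 ≈ -23413.)
s - U(G) = -81874441/3497 - 5*(-7 + 22)/(7 + 22) = -81874441/3497 - 5*15/29 = -81874441/3497 - 1*75/29 = -81874441/3497 - 75/29 = -2374621064/101413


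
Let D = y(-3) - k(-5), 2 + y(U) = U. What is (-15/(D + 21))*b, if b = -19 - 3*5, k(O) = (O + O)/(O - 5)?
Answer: 34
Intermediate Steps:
y(U) = -2 + U
k(O) = 2*O/(-5 + O) (k(O) = (2*O)/(-5 + O) = 2*O/(-5 + O))
b = -34 (b = -19 - 1*15 = -19 - 15 = -34)
D = -6 (D = (-2 - 3) - 2*(-5)/(-5 - 5) = -5 - 2*(-5)/(-10) = -5 - 2*(-5)*(-1)/10 = -5 - 1*1 = -5 - 1 = -6)
(-15/(D + 21))*b = (-15/(-6 + 21))*(-34) = (-15/15)*(-34) = ((1/15)*(-15))*(-34) = -1*(-34) = 34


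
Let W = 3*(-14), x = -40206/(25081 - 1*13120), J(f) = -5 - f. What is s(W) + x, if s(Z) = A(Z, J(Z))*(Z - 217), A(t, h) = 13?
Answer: -13437631/3987 ≈ -3370.4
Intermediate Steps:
x = -13402/3987 (x = -40206/(25081 - 13120) = -40206/11961 = -40206*1/11961 = -13402/3987 ≈ -3.3614)
W = -42
s(Z) = -2821 + 13*Z (s(Z) = 13*(Z - 217) = 13*(-217 + Z) = -2821 + 13*Z)
s(W) + x = (-2821 + 13*(-42)) - 13402/3987 = (-2821 - 546) - 13402/3987 = -3367 - 13402/3987 = -13437631/3987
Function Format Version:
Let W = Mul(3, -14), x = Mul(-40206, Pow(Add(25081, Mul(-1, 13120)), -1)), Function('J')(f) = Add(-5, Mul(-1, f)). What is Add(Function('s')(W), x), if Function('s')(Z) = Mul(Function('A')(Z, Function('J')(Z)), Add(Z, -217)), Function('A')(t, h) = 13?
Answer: Rational(-13437631, 3987) ≈ -3370.4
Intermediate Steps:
x = Rational(-13402, 3987) (x = Mul(-40206, Pow(Add(25081, -13120), -1)) = Mul(-40206, Pow(11961, -1)) = Mul(-40206, Rational(1, 11961)) = Rational(-13402, 3987) ≈ -3.3614)
W = -42
Function('s')(Z) = Add(-2821, Mul(13, Z)) (Function('s')(Z) = Mul(13, Add(Z, -217)) = Mul(13, Add(-217, Z)) = Add(-2821, Mul(13, Z)))
Add(Function('s')(W), x) = Add(Add(-2821, Mul(13, -42)), Rational(-13402, 3987)) = Add(Add(-2821, -546), Rational(-13402, 3987)) = Add(-3367, Rational(-13402, 3987)) = Rational(-13437631, 3987)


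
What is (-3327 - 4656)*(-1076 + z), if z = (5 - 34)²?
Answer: 1876005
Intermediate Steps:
z = 841 (z = (-29)² = 841)
(-3327 - 4656)*(-1076 + z) = (-3327 - 4656)*(-1076 + 841) = -7983*(-235) = 1876005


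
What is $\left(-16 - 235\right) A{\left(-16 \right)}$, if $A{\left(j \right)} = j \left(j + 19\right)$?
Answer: $12048$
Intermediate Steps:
$A{\left(j \right)} = j \left(19 + j\right)$
$\left(-16 - 235\right) A{\left(-16 \right)} = \left(-16 - 235\right) \left(- 16 \left(19 - 16\right)\right) = - 251 \left(\left(-16\right) 3\right) = \left(-251\right) \left(-48\right) = 12048$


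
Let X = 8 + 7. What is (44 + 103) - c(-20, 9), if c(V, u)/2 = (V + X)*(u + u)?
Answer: 327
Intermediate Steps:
X = 15
c(V, u) = 4*u*(15 + V) (c(V, u) = 2*((V + 15)*(u + u)) = 2*((15 + V)*(2*u)) = 2*(2*u*(15 + V)) = 4*u*(15 + V))
(44 + 103) - c(-20, 9) = (44 + 103) - 4*9*(15 - 20) = 147 - 4*9*(-5) = 147 - 1*(-180) = 147 + 180 = 327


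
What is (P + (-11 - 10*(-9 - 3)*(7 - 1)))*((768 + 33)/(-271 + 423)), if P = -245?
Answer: 46458/19 ≈ 2445.2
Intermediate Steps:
(P + (-11 - 10*(-9 - 3)*(7 - 1)))*((768 + 33)/(-271 + 423)) = (-245 + (-11 - 10*(-9 - 3)*(7 - 1)))*((768 + 33)/(-271 + 423)) = (-245 + (-11 - (-120)*6))*(801/152) = (-245 + (-11 - 10*(-72)))*(801*(1/152)) = (-245 + (-11 + 720))*(801/152) = (-245 + 709)*(801/152) = 464*(801/152) = 46458/19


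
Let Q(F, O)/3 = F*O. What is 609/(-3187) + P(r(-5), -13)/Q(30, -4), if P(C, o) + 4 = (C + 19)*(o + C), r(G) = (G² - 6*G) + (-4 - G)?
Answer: -10484567/1147320 ≈ -9.1383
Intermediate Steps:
r(G) = -4 + G² - 7*G
P(C, o) = -4 + (19 + C)*(C + o) (P(C, o) = -4 + (C + 19)*(o + C) = -4 + (19 + C)*(C + o))
Q(F, O) = 3*F*O (Q(F, O) = 3*(F*O) = 3*F*O)
609/(-3187) + P(r(-5), -13)/Q(30, -4) = 609/(-3187) + (-4 + (-4 + (-5)² - 7*(-5))² + 19*(-4 + (-5)² - 7*(-5)) + 19*(-13) + (-4 + (-5)² - 7*(-5))*(-13))/((3*30*(-4))) = 609*(-1/3187) + (-4 + (-4 + 25 + 35)² + 19*(-4 + 25 + 35) - 247 + (-4 + 25 + 35)*(-13))/(-360) = -609/3187 + (-4 + 56² + 19*56 - 247 + 56*(-13))*(-1/360) = -609/3187 + (-4 + 3136 + 1064 - 247 - 728)*(-1/360) = -609/3187 + 3221*(-1/360) = -609/3187 - 3221/360 = -10484567/1147320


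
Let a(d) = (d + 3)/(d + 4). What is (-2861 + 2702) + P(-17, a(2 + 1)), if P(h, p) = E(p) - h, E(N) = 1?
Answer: -141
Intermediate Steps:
a(d) = (3 + d)/(4 + d)
P(h, p) = 1 - h
(-2861 + 2702) + P(-17, a(2 + 1)) = (-2861 + 2702) + (1 - 1*(-17)) = -159 + (1 + 17) = -159 + 18 = -141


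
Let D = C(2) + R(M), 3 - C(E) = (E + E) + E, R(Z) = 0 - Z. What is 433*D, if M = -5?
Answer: 866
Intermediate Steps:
R(Z) = -Z
C(E) = 3 - 3*E (C(E) = 3 - ((E + E) + E) = 3 - (2*E + E) = 3 - 3*E)
D = 2 (D = (3 - 3*2) - 1*(-5) = (3 - 6) + 5 = -3 + 5 = 2)
433*D = 433*2 = 866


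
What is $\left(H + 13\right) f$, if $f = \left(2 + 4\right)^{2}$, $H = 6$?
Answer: $684$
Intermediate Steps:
$f = 36$ ($f = 6^{2} = 36$)
$\left(H + 13\right) f = \left(6 + 13\right) 36 = 19 \cdot 36 = 684$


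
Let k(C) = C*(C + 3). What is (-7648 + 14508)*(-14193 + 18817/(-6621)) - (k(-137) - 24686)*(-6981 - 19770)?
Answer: -1765581047888/6621 ≈ -2.6666e+8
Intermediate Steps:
k(C) = C*(3 + C)
(-7648 + 14508)*(-14193 + 18817/(-6621)) - (k(-137) - 24686)*(-6981 - 19770) = (-7648 + 14508)*(-14193 + 18817/(-6621)) - (-137*(3 - 137) - 24686)*(-6981 - 19770) = 6860*(-14193 + 18817*(-1/6621)) - (-137*(-134) - 24686)*(-26751) = 6860*(-14193 - 18817/6621) - (18358 - 24686)*(-26751) = 6860*(-93990670/6621) - (-6328)*(-26751) = -644775996200/6621 - 1*169280328 = -644775996200/6621 - 169280328 = -1765581047888/6621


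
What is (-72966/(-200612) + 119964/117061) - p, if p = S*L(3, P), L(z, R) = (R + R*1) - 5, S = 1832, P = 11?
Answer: -365674073376457/11741920666 ≈ -31143.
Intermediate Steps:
L(z, R) = -5 + 2*R (L(z, R) = (R + R) - 5 = 2*R - 5 = -5 + 2*R)
p = 31144 (p = 1832*(-5 + 2*11) = 1832*(-5 + 22) = 1832*17 = 31144)
(-72966/(-200612) + 119964/117061) - p = (-72966/(-200612) + 119964/117061) - 1*31144 = (-72966*(-1/200612) + 119964*(1/117061)) - 31144 = (36483/100306 + 119964/117061) - 31144 = 16303845447/11741920666 - 31144 = -365674073376457/11741920666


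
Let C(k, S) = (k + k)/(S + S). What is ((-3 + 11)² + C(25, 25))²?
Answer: 4225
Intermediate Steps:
C(k, S) = k/S (C(k, S) = (2*k)/((2*S)) = (2*k)*(1/(2*S)) = k/S)
((-3 + 11)² + C(25, 25))² = ((-3 + 11)² + 25/25)² = (8² + 25*(1/25))² = (64 + 1)² = 65² = 4225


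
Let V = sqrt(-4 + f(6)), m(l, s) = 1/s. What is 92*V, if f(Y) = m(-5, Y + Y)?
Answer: 46*I*sqrt(141)/3 ≈ 182.07*I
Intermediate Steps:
f(Y) = 1/(2*Y) (f(Y) = 1/(Y + Y) = 1/(2*Y))
V = I*sqrt(141)/6 (V = sqrt(-4 + (1/2)/6) = sqrt(-4 + (1/2)*(1/6)) = sqrt(-4 + 1/12) = sqrt(-47/12) = I*sqrt(141)/6 ≈ 1.9791*I)
92*V = 92*(I*sqrt(141)/6) = 46*I*sqrt(141)/3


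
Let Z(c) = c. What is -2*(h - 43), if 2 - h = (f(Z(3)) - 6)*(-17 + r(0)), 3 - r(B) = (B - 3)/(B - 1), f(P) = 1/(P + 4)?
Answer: 1968/7 ≈ 281.14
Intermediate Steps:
f(P) = 1/(4 + P)
r(B) = 3 - (-3 + B)/(-1 + B) (r(B) = 3 - (B - 3)/(B - 1) = 3 - (-3 + B)/(-1 + B))
h = -683/7 (h = 2 - (1/(4 + 3) - 6)*(-17 + 2*0/(-1 + 0)) = 2 - (1/7 - 6)*(-17 + 2*0/(-1)) = 2 - (⅐ - 6)*(-17 + 2*0*(-1)) = 2 - (-41)*(-17 + 0)/7 = 2 - (-41)*(-17)/7 = 2 - 1*697/7 = 2 - 697/7 = -683/7 ≈ -97.571)
-2*(h - 43) = -2*(-683/7 - 43) = -2*(-984/7) = 1968/7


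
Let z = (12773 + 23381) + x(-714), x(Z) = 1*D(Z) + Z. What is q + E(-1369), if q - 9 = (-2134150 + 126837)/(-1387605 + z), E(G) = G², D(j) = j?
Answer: 230502476613/122989 ≈ 1.8742e+6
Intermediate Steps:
x(Z) = 2*Z (x(Z) = 1*Z + Z = Z + Z = 2*Z)
z = 34726 (z = (12773 + 23381) + 2*(-714) = 36154 - 1428 = 34726)
q = 1289384/122989 (q = 9 + (-2134150 + 126837)/(-1387605 + 34726) = 9 - 2007313/(-1352879) = 9 - 2007313*(-1/1352879) = 9 + 182483/122989 = 1289384/122989 ≈ 10.484)
q + E(-1369) = 1289384/122989 + (-1369)² = 1289384/122989 + 1874161 = 230502476613/122989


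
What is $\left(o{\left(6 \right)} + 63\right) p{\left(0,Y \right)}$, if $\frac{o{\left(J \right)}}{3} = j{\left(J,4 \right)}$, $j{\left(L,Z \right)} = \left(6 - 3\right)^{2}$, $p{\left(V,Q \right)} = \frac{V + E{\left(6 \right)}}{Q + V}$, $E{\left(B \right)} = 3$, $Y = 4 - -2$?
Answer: $45$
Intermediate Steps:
$Y = 6$ ($Y = 4 + 2 = 6$)
$p{\left(V,Q \right)} = \frac{3 + V}{Q + V}$ ($p{\left(V,Q \right)} = \frac{V + 3}{Q + V} = \frac{3 + V}{Q + V}$)
$j{\left(L,Z \right)} = 9$ ($j{\left(L,Z \right)} = 3^{2} = 9$)
$o{\left(J \right)} = 27$ ($o{\left(J \right)} = 3 \cdot 9 = 27$)
$\left(o{\left(6 \right)} + 63\right) p{\left(0,Y \right)} = \left(27 + 63\right) \frac{3 + 0}{6 + 0} = 90 \cdot \frac{1}{6} \cdot 3 = 90 \cdot \frac{1}{2} = 45$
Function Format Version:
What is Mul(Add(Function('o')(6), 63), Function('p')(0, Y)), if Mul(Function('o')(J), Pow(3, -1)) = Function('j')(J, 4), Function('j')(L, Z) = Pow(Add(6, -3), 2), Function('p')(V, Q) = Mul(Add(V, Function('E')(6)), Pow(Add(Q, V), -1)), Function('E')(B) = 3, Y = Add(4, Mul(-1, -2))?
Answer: 45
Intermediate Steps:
Y = 6 (Y = Add(4, 2) = 6)
Function('p')(V, Q) = Mul(Pow(Add(Q, V), -1), Add(3, V)) (Function('p')(V, Q) = Mul(Add(V, 3), Pow(Add(Q, V), -1)) = Mul(Add(3, V), Pow(Add(Q, V), -1)) = Mul(Pow(Add(Q, V), -1), Add(3, V)))
Function('j')(L, Z) = 9 (Function('j')(L, Z) = Pow(3, 2) = 9)
Function('o')(J) = 27 (Function('o')(J) = Mul(3, 9) = 27)
Mul(Add(Function('o')(6), 63), Function('p')(0, Y)) = Mul(Add(27, 63), Mul(Pow(Add(6, 0), -1), Add(3, 0))) = Mul(90, Mul(Pow(6, -1), 3)) = Mul(90, Mul(Rational(1, 6), 3)) = Mul(90, Rational(1, 2)) = 45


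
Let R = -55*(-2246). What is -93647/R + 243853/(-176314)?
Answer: -11658609562/5445017105 ≈ -2.1412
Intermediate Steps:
R = 123530
-93647/R + 243853/(-176314) = -93647/123530 + 243853/(-176314) = -93647*1/123530 + 243853*(-1/176314) = -93647/123530 - 243853/176314 = -11658609562/5445017105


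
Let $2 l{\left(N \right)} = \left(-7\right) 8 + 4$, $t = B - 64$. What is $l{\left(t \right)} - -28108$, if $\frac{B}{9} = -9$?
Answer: $28082$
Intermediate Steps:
$B = -81$ ($B = 9 \left(-9\right) = -81$)
$t = -145$ ($t = -81 - 64 = -145$)
$l{\left(N \right)} = -26$ ($l{\left(N \right)} = \frac{\left(-7\right) 8 + 4}{2} = \frac{-56 + 4}{2} = \frac{1}{2} \left(-52\right) = -26$)
$l{\left(t \right)} - -28108 = -26 - -28108 = -26 + 28108 = 28082$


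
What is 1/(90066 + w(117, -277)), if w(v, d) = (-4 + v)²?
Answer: 1/102835 ≈ 9.7243e-6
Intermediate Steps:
1/(90066 + w(117, -277)) = 1/(90066 + (-4 + 117)²) = 1/(90066 + 113²) = 1/(90066 + 12769) = 1/102835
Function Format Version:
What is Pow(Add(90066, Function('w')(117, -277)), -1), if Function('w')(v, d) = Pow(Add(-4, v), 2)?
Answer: Rational(1, 102835) ≈ 9.7243e-6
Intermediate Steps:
Pow(Add(90066, Function('w')(117, -277)), -1) = Pow(Add(90066, Pow(Add(-4, 117), 2)), -1) = Pow(Add(90066, Pow(113, 2)), -1) = Pow(Add(90066, 12769), -1) = Pow(102835, -1) = Rational(1, 102835)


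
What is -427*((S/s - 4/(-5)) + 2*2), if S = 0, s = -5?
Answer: -10248/5 ≈ -2049.6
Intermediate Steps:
-427*((S/s - 4/(-5)) + 2*2) = -427*((0/(-5) - 4/(-5)) + 2*2) = -427*((0*(-⅕) - 4*(-⅕)) + 4) = -427*((0 + ⅘) + 4) = -427*(⅘ + 4) = -427*24/5 = -10248/5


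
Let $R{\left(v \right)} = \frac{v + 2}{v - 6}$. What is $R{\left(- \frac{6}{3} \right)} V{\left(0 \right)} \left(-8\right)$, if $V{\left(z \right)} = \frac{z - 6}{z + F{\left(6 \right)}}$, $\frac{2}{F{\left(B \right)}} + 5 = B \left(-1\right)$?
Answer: $0$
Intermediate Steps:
$F{\left(B \right)} = \frac{2}{-5 - B}$ ($F{\left(B \right)} = \frac{2}{-5 + B \left(-1\right)} = \frac{2}{-5 - B}$)
$V{\left(z \right)} = \frac{-6 + z}{- \frac{2}{11} + z}$ ($V{\left(z \right)} = \frac{z - 6}{z - \frac{2}{5 + 6}} = \frac{-6 + z}{z - \frac{2}{11}} = \frac{-6 + z}{- \frac{2}{11} + z}$)
$R{\left(v \right)} = \frac{2 + v}{-6 + v}$
$R{\left(- \frac{6}{3} \right)} V{\left(0 \right)} \left(-8\right) = \frac{2 - \frac{6}{3}}{-6 - \frac{6}{3}} \frac{11 \left(-6 + 0\right)}{-2 + 11 \cdot 0} \left(-8\right) = \frac{2 - 2}{-6 - 2} \cdot 11 \frac{1}{-2 + 0} \left(-6\right) \left(-8\right) = \frac{2 - 2}{-6 - 2} \cdot 11 \frac{1}{-2} \left(-6\right) \left(-8\right) = \frac{1}{-8} \cdot 0 \cdot 11 \left(- \frac{1}{2}\right) \left(-6\right) \left(-8\right) = \left(- \frac{1}{8}\right) 0 \cdot 33 \left(-8\right) = 0 \cdot 33 \left(-8\right) = 0 \left(-8\right) = 0$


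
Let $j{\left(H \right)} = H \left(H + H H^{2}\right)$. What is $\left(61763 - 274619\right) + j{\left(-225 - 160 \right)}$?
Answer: $21970585994$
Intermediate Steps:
$j{\left(H \right)} = H \left(H + H^{3}\right)$
$\left(61763 - 274619\right) + j{\left(-225 - 160 \right)} = \left(61763 - 274619\right) + \left(\left(-225 - 160\right)^{2} + \left(-225 - 160\right)^{4}\right) = -212856 + \left(\left(-225 - 160\right)^{2} + \left(-225 - 160\right)^{4}\right) = -212856 + \left(\left(-385\right)^{2} + \left(-385\right)^{4}\right) = -212856 + \left(148225 + 21970650625\right) = -212856 + 21970798850 = 21970585994$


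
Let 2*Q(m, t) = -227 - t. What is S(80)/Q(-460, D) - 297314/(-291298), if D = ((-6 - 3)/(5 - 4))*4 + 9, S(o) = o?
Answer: 160689/728245 ≈ 0.22065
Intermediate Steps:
D = -27 (D = -9/1*4 + 9 = -9*1*4 + 9 = -9*4 + 9 = -36 + 9 = -27)
Q(m, t) = -227/2 - t/2 (Q(m, t) = (-227 - t)/2 = -227/2 - t/2)
S(80)/Q(-460, D) - 297314/(-291298) = 80/(-227/2 - ½*(-27)) - 297314/(-291298) = 80/(-227/2 + 27/2) - 297314*(-1/291298) = 80/(-100) + 148657/145649 = 80*(-1/100) + 148657/145649 = -⅘ + 148657/145649 = 160689/728245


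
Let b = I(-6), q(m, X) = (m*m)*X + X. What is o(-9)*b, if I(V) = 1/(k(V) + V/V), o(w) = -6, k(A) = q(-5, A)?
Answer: 6/155 ≈ 0.038710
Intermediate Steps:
q(m, X) = X + X*m² (q(m, X) = m²*X + X = X*m² + X = X + X*m²)
k(A) = 26*A (k(A) = A*(1 + (-5)²) = A*(1 + 25) = A*26 = 26*A)
I(V) = 1/(1 + 26*V) (I(V) = 1/(26*V + V/V) = 1/(26*V + 1) = 1/(1 + 26*V))
b = -1/155 (b = 1/(1 + 26*(-6)) = 1/(1 - 156) = 1/(-155) = -1/155 ≈ -0.0064516)
o(-9)*b = -6*(-1/155) = 6/155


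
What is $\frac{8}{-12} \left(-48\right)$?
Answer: $32$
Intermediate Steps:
$\frac{8}{-12} \left(-48\right) = 8 \left(- \frac{1}{12}\right) \left(-48\right) = \left(- \frac{2}{3}\right) \left(-48\right) = 32$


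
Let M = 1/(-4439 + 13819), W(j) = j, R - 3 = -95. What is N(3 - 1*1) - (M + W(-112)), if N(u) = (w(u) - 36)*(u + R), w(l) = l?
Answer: 29753359/9380 ≈ 3172.0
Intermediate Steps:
R = -92 (R = 3 - 95 = -92)
M = 1/9380 ≈ 0.00010661
N(u) = (-92 + u)*(-36 + u) (N(u) = (u - 36)*(u - 92) = (-36 + u)*(-92 + u) = (-92 + u)*(-36 + u))
N(3 - 1*1) - (M + W(-112)) = (3312 + (3 - 1*1)**2 - 128*(3 - 1*1)) - (1/9380 - 112) = (3312 + (3 - 1)**2 - 128*(3 - 1)) - 1*(-1050559/9380) = (3312 + 2**2 - 128*2) + 1050559/9380 = (3312 + 4 - 256) + 1050559/9380 = 3060 + 1050559/9380 = 29753359/9380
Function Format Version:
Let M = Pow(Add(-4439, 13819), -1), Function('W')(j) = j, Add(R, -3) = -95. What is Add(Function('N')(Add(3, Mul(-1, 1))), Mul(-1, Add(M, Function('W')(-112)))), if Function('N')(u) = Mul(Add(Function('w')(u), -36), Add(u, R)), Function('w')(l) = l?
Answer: Rational(29753359, 9380) ≈ 3172.0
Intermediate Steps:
R = -92 (R = Add(3, -95) = -92)
M = Rational(1, 9380) (M = Pow(9380, -1) = Rational(1, 9380) ≈ 0.00010661)
Function('N')(u) = Mul(Add(-92, u), Add(-36, u)) (Function('N')(u) = Mul(Add(u, -36), Add(u, -92)) = Mul(Add(-36, u), Add(-92, u)) = Mul(Add(-92, u), Add(-36, u)))
Add(Function('N')(Add(3, Mul(-1, 1))), Mul(-1, Add(M, Function('W')(-112)))) = Add(Add(3312, Pow(Add(3, Mul(-1, 1)), 2), Mul(-128, Add(3, Mul(-1, 1)))), Mul(-1, Add(Rational(1, 9380), -112))) = Add(Add(3312, Pow(Add(3, -1), 2), Mul(-128, Add(3, -1))), Mul(-1, Rational(-1050559, 9380))) = Add(Add(3312, Pow(2, 2), Mul(-128, 2)), Rational(1050559, 9380)) = Add(Add(3312, 4, -256), Rational(1050559, 9380)) = Add(3060, Rational(1050559, 9380)) = Rational(29753359, 9380)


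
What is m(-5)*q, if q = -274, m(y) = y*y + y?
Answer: -5480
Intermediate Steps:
m(y) = y + y² (m(y) = y² + y = y + y²)
m(-5)*q = -5*(1 - 5)*(-274) = -5*(-4)*(-274) = 20*(-274) = -5480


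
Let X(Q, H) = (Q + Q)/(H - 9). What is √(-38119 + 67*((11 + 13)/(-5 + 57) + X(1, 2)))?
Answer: I*√315565887/91 ≈ 195.21*I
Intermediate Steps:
X(Q, H) = 2*Q/(-9 + H) (X(Q, H) = (2*Q)/(-9 + H) = 2*Q/(-9 + H))
√(-38119 + 67*((11 + 13)/(-5 + 57) + X(1, 2))) = √(-38119 + 67*((11 + 13)/(-5 + 57) + 2*1/(-9 + 2))) = √(-38119 + 67*(24/52 + 2*1/(-7))) = √(-38119 + 67*(24*(1/52) + 2*1*(-⅐))) = √(-38119 + 67*(6/13 - 2/7)) = √(-38119 + 67*(16/91)) = √(-38119 + 1072/91) = √(-3467757/91) = I*√315565887/91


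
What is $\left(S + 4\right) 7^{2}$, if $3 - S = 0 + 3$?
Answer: $196$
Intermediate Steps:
$S = 0$ ($S = 3 - \left(0 + 3\right) = 3 - 3 = 0$)
$\left(S + 4\right) 7^{2} = \left(0 + 4\right) 7^{2} = 4 \cdot 49 = 196$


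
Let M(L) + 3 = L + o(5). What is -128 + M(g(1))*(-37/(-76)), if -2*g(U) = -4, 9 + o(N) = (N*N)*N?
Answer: -5473/76 ≈ -72.013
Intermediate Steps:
o(N) = -9 + N³ (o(N) = -9 + (N*N)*N = -9 + N²*N = -9 + N³)
g(U) = 2 (g(U) = -½*(-4) = 2)
M(L) = 113 + L (M(L) = -3 + (L + (-9 + 5³)) = -3 + (L + (-9 + 125)) = -3 + (L + 116) = -3 + (116 + L) = 113 + L)
-128 + M(g(1))*(-37/(-76)) = -128 + (113 + 2)*(-37/(-76)) = -128 + 115*(-37*(-1/76)) = -128 + 115*(37/76) = -128 + 4255/76 = -5473/76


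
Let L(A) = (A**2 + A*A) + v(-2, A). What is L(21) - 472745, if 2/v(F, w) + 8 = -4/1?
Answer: -2831179/6 ≈ -4.7186e+5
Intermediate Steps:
v(F, w) = -1/6 (v(F, w) = 2/(-8 - 4/1) = 2/(-8 - 4*1) = 2/(-8 - 4) = 2/(-12) = 2*(-1/12) = -1/6)
L(A) = -1/6 + 2*A**2 (L(A) = (A**2 + A*A) - 1/6 = (A**2 + A**2) - 1/6 = 2*A**2 - 1/6 = -1/6 + 2*A**2)
L(21) - 472745 = (-1/6 + 2*21**2) - 472745 = (-1/6 + 2*441) - 472745 = (-1/6 + 882) - 472745 = 5291/6 - 472745 = -2831179/6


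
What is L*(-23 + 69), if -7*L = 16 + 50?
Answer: -3036/7 ≈ -433.71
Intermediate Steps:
L = -66/7 (L = -(16 + 50)/7 = -⅐*66 = -66/7 ≈ -9.4286)
L*(-23 + 69) = -66*(-23 + 69)/7 = -66/7*46 = -3036/7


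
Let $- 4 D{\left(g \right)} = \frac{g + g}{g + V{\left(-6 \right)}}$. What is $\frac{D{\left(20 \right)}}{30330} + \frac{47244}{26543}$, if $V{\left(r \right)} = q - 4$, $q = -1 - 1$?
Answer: $\frac{15795655}{8874558} \approx 1.7799$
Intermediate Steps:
$q = -2$
$V{\left(r \right)} = -6$ ($V{\left(r \right)} = -2 - 4 = -6$)
$D{\left(g \right)} = - \frac{g}{2 \left(-6 + g\right)}$ ($D{\left(g \right)} = - \frac{\left(g + g\right) \frac{1}{g - 6}}{4} = - \frac{2 g \frac{1}{-6 + g}}{4} = - \frac{g}{2 \left(-6 + g\right)}$)
$\frac{D{\left(20 \right)}}{30330} + \frac{47244}{26543} = \frac{\left(-1\right) 20 \frac{1}{-12 + 2 \cdot 20}}{30330} + \frac{47244}{26543} = \left(-1\right) 20 \frac{1}{-12 + 40} \cdot \frac{1}{30330} + 47244 \cdot \frac{1}{26543} = \left(-1\right) 20 \cdot \frac{1}{28} \cdot \frac{1}{30330} + \frac{372}{209} = \left(- \frac{5}{7}\right) \frac{1}{30330} + \frac{372}{209} = - \frac{1}{42462} + \frac{372}{209} = \frac{15795655}{8874558}$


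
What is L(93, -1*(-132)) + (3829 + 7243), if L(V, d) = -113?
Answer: 10959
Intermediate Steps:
L(93, -1*(-132)) + (3829 + 7243) = -113 + (3829 + 7243) = -113 + 11072 = 10959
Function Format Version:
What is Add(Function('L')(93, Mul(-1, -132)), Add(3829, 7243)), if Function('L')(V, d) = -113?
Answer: 10959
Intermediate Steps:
Add(Function('L')(93, Mul(-1, -132)), Add(3829, 7243)) = Add(-113, Add(3829, 7243)) = Add(-113, 11072) = 10959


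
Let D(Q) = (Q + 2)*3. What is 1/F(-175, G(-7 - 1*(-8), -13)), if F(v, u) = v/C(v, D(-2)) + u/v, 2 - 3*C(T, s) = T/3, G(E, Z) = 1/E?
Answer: -31675/275806 ≈ -0.11485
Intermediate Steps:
D(Q) = 6 + 3*Q (D(Q) = (2 + Q)*3 = 6 + 3*Q)
C(T, s) = 2/3 - T/9 (C(T, s) = 2/3 - T/(3*3) = 2/3 - T/9)
F(v, u) = u/v + v/(2/3 - v/9) (F(v, u) = v/(2/3 - v/9) + u/v = u/v + v/(2/3 - v/9))
1/F(-175, G(-7 - 1*(-8), -13)) = 1/((-9*(-175)**2 + (-6 - 175)/(-7 - 1*(-8)))/((-175)*(-6 - 175))) = 1/(-1/175*(-9*30625 - 181/(-7 + 8))/(-181)) = 1/(-1/175*(-1/181)*(-275625 - 181/1)) = 1/(-1/175*(-1/181)*(-275625 + 1*(-181))) = 1/(-1/175*(-1/181)*(-275625 - 181)) = 1/(-1/175*(-1/181)*(-275806)) = 1/(-275806/31675) = -31675/275806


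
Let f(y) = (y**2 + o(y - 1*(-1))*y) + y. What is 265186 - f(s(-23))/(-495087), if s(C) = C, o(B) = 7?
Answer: 43763380509/165029 ≈ 2.6519e+5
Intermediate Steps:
f(y) = y**2 + 8*y (f(y) = (y**2 + 7*y) + y = y**2 + 8*y)
265186 - f(s(-23))/(-495087) = 265186 - (-23*(8 - 23))/(-495087) = 265186 - (-23*(-15))*(-1)/495087 = 265186 - 345*(-1)/495087 = 265186 - 1*(-115/165029) = 265186 + 115/165029 = 43763380509/165029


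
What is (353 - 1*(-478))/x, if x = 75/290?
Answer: 16066/5 ≈ 3213.2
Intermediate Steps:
x = 15/58 (x = 75*(1/290) = 15/58 ≈ 0.25862)
(353 - 1*(-478))/x = (353 - 1*(-478))/(15/58) = (353 + 478)*(58/15) = 831*(58/15) = 16066/5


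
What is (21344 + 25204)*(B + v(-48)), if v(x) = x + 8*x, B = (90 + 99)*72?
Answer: 613316448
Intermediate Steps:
B = 13608 (B = 189*72 = 13608)
v(x) = 9*x
(21344 + 25204)*(B + v(-48)) = (21344 + 25204)*(13608 + 9*(-48)) = 46548*(13608 - 432) = 46548*13176 = 613316448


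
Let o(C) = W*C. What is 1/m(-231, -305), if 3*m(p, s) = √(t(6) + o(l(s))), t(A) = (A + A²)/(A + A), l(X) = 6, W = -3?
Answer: -3*I*√58/29 ≈ -0.78784*I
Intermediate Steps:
o(C) = -3*C
t(A) = (A + A²)/(2*A) (t(A) = (A + A²)/((2*A)) = (A + A²)*(1/(2*A)) = (A + A²)/(2*A))
m(p, s) = I*√58/6 (m(p, s) = √((½ + (½)*6) - 3*6)/3 = √((½ + 3) - 18)/3 = √(7/2 - 18)/3 = √(-29/2)/3 = (I*√58/2)/3 = I*√58/6)
1/m(-231, -305) = 1/(I*√58/6) = -3*I*√58/29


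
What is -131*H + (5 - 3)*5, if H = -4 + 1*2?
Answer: 272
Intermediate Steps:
H = -2 (H = -4 + 2 = -2)
-131*H + (5 - 3)*5 = -131*(-2) + (5 - 3)*5 = 262 + 2*5 = 262 + 10 = 272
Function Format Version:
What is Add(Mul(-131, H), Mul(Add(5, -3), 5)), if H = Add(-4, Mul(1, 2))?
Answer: 272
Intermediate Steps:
H = -2 (H = Add(-4, 2) = -2)
Add(Mul(-131, H), Mul(Add(5, -3), 5)) = Add(Mul(-131, -2), Mul(Add(5, -3), 5)) = Add(262, Mul(2, 5)) = Add(262, 10) = 272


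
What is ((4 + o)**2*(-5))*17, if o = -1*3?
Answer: -85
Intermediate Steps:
o = -3
((4 + o)**2*(-5))*17 = ((4 - 3)**2*(-5))*17 = (1**2*(-5))*17 = (1*(-5))*17 = -5*17 = -85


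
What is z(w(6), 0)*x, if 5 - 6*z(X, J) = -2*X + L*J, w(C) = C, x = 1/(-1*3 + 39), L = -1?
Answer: 17/216 ≈ 0.078704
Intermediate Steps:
x = 1/36 (x = 1/(-3 + 39) = 1/36 ≈ 0.027778)
z(X, J) = ⅚ + X/3 + J/6 (z(X, J) = ⅚ - (-2*X - J)/6 = ⅚ - (-J - 2*X)/6 = ⅚ + (X/3 + J/6) = ⅚ + X/3 + J/6)
z(w(6), 0)*x = (⅚ + (⅓)*6 + (⅙)*0)*(1/36) = (⅚ + 2 + 0)*(1/36) = (17/6)*(1/36) = 17/216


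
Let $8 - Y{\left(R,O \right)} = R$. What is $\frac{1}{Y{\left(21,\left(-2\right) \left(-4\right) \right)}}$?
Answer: $- \frac{1}{13} \approx -0.076923$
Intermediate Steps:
$Y{\left(R,O \right)} = 8 - R$
$\frac{1}{Y{\left(21,\left(-2\right) \left(-4\right) \right)}} = \frac{1}{8 - 21} = \frac{1}{-13} = - \frac{1}{13}$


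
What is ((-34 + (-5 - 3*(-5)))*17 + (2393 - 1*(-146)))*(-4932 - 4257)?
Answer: -19581759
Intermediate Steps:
((-34 + (-5 - 3*(-5)))*17 + (2393 - 1*(-146)))*(-4932 - 4257) = ((-34 + (-5 + 15))*17 + (2393 + 146))*(-9189) = ((-34 + 10)*17 + 2539)*(-9189) = (-24*17 + 2539)*(-9189) = (-408 + 2539)*(-9189) = 2131*(-9189) = -19581759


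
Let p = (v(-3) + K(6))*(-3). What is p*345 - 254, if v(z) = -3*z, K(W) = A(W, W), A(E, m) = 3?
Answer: -12674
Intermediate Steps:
K(W) = 3
p = -36 (p = (-3*(-3) + 3)*(-3) = (9 + 3)*(-3) = 12*(-3) = -36)
p*345 - 254 = -36*345 - 254 = -12420 - 254 = -12674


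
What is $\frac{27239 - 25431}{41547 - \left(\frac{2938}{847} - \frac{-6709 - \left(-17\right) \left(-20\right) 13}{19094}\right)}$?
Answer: $\frac{29240093344}{671858235611} \approx 0.043521$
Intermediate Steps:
$\frac{27239 - 25431}{41547 - \left(\frac{2938}{847} - \frac{-6709 - \left(-17\right) \left(-20\right) 13}{19094}\right)} = \frac{1808}{41547 - \left(\frac{2938}{847} - \left(-6709 - 340 \cdot 13\right) \frac{1}{19094}\right)} = \frac{1808}{41547 - \left(\frac{2938}{847} - \left(-6709 - 4420\right) \frac{1}{19094}\right)} = \frac{1808}{41547 - \frac{65524435}{16172618}} = \frac{1808}{\frac{671858235611}{16172618}} = 1808 \cdot \frac{16172618}{671858235611} = \frac{29240093344}{671858235611}$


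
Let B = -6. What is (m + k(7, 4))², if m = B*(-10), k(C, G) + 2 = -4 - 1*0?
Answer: 2916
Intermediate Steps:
k(C, G) = -6 (k(C, G) = -2 + (-4 - 1*0) = -2 + (-4 + 0) = -2 - 4 = -6)
m = 60 (m = -6*(-10) = 60)
(m + k(7, 4))² = (60 - 6)² = 54² = 2916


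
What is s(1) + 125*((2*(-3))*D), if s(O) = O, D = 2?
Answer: -1499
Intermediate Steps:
s(1) + 125*((2*(-3))*D) = 1 + 125*((2*(-3))*2) = 1 + 125*(-6*2) = 1 + 125*(-12) = 1 - 1500 = -1499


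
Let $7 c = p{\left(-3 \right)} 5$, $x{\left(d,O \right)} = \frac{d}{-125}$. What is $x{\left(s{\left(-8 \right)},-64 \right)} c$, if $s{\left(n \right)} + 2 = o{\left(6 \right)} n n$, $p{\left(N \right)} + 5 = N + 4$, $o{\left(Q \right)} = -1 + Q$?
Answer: $\frac{1272}{175} \approx 7.2686$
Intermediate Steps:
$p{\left(N \right)} = -1 + N$ ($p{\left(N \right)} = -5 + \left(N + 4\right) = -5 + \left(4 + N\right) = -1 + N$)
$s{\left(n \right)} = -2 + 5 n^{2}$ ($s{\left(n \right)} = -2 + \left(-1 + 6\right) n n = -2 + 5 n n = -2 + 5 n^{2}$)
$x{\left(d,O \right)} = - \frac{d}{125}$ ($x{\left(d,O \right)} = d \left(- \frac{1}{125}\right) = - \frac{d}{125}$)
$c = - \frac{20}{7}$ ($c = \frac{\left(-1 - 3\right) 5}{7} = \frac{\left(-4\right) 5}{7} = \frac{1}{7} \left(-20\right) = - \frac{20}{7} \approx -2.8571$)
$x{\left(s{\left(-8 \right)},-64 \right)} c = - \frac{-2 + 5 \left(-8\right)^{2}}{125} \left(- \frac{20}{7}\right) = - \frac{-2 + 5 \cdot 64}{125} \left(- \frac{20}{7}\right) = - \frac{-2 + 320}{125} \left(- \frac{20}{7}\right) = \left(- \frac{1}{125}\right) 318 \left(- \frac{20}{7}\right) = \left(- \frac{318}{125}\right) \left(- \frac{20}{7}\right) = \frac{1272}{175}$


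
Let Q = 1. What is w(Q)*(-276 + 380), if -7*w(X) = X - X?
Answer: 0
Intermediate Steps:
w(X) = 0 (w(X) = -(X - X)/7 = -⅐*0 = 0)
w(Q)*(-276 + 380) = 0*(-276 + 380) = 0*104 = 0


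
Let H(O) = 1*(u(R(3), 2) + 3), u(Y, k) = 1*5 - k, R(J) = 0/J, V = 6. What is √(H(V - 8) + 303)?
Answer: √309 ≈ 17.578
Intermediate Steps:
R(J) = 0
u(Y, k) = 5 - k
H(O) = 6 (H(O) = 1*((5 - 1*2) + 3) = 1*((5 - 2) + 3) = 1*(3 + 3) = 1*6 = 6)
√(H(V - 8) + 303) = √(6 + 303) = √309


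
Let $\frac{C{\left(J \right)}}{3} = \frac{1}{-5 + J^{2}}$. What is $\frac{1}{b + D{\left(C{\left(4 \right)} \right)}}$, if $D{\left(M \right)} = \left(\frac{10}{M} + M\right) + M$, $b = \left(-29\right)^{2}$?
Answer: $\frac{33}{28981} \approx 0.0011387$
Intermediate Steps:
$C{\left(J \right)} = \frac{3}{-5 + J^{2}}$
$b = 841$
$D{\left(M \right)} = 2 M + \frac{10}{M}$ ($D{\left(M \right)} = \left(M + \frac{10}{M}\right) + M = 2 M + \frac{10}{M}$)
$\frac{1}{b + D{\left(C{\left(4 \right)} \right)}} = \frac{1}{841 + \left(2 \frac{3}{-5 + 4^{2}} + \frac{10}{3 \frac{1}{-5 + 4^{2}}}\right)} = \frac{1}{841 + \left(2 \frac{3}{-5 + 16} + \frac{10}{3 \frac{1}{-5 + 16}}\right)} = \frac{1}{841 + \left(2 \cdot \frac{3}{11} + \frac{10}{3 \cdot \frac{1}{11}}\right)} = \frac{1}{841 + \left(2 \cdot 3 \cdot \frac{1}{11} + \frac{10}{3 \cdot \frac{1}{11}}\right)} = \frac{1}{841 + \left(2 \cdot \frac{3}{11} + \frac{10}{\frac{3}{11}}\right)} = \frac{1}{841 + \left(\frac{6}{11} + 10 \cdot \frac{11}{3}\right)} = \frac{1}{841 + \left(\frac{6}{11} + \frac{110}{3}\right)} = \frac{1}{841 + \frac{1228}{33}} = \frac{1}{\frac{28981}{33}} = \frac{33}{28981}$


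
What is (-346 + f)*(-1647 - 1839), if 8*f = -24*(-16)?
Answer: 1038828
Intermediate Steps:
f = 48 (f = (-24*(-16))/8 = (1/8)*384 = 48)
(-346 + f)*(-1647 - 1839) = (-346 + 48)*(-1647 - 1839) = -298*(-3486) = 1038828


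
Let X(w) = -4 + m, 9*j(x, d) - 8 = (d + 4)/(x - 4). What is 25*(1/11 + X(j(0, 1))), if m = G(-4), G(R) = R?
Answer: -2175/11 ≈ -197.73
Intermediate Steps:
j(x, d) = 8/9 + (4 + d)/(9*(-4 + x)) (j(x, d) = 8/9 + ((d + 4)/(x - 4))/9 = 8/9 + ((4 + d)/(-4 + x))/9 = 8/9 + (4 + d)/(9*(-4 + x)))
m = -4
X(w) = -8 (X(w) = -4 - 4 = -8)
25*(1/11 + X(j(0, 1))) = 25*(1/11 - 8) = 25*(-87/11) = -2175/11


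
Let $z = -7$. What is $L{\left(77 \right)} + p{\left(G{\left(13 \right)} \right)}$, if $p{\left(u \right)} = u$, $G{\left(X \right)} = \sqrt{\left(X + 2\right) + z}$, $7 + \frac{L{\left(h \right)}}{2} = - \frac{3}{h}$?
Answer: $- \frac{1084}{77} + 2 \sqrt{2} \approx -11.249$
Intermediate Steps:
$L{\left(h \right)} = -14 - \frac{6}{h}$ ($L{\left(h \right)} = -14 + 2 \left(- \frac{3}{h}\right) = -14 - \frac{6}{h}$)
$G{\left(X \right)} = \sqrt{-5 + X}$ ($G{\left(X \right)} = \sqrt{\left(X + 2\right) - 7} = \sqrt{\left(2 + X\right) - 7} = \sqrt{-5 + X}$)
$L{\left(77 \right)} + p{\left(G{\left(13 \right)} \right)} = \left(-14 - \frac{6}{77}\right) + \sqrt{-5 + 13} = \left(-14 - \frac{6}{77}\right) + \sqrt{8} = \left(-14 - \frac{6}{77}\right) + 2 \sqrt{2} = - \frac{1084}{77} + 2 \sqrt{2}$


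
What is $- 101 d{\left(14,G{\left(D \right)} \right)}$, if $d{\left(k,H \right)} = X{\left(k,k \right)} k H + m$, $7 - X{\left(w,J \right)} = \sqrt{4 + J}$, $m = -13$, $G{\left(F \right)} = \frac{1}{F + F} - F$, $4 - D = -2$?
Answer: $\frac{359257}{6} - \frac{50197 \sqrt{2}}{2} \approx 24382.0$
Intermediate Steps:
$D = 6$ ($D = 4 - -2 = 4 + 2 = 6$)
$G{\left(F \right)} = \frac{1}{2 F} - F$
$X{\left(w,J \right)} = 7 - \sqrt{4 + J}$
$d{\left(k,H \right)} = -13 + H k \left(7 - \sqrt{4 + k}\right)$ ($d{\left(k,H \right)} = \left(7 - \sqrt{4 + k}\right) k H - 13 = k \left(7 - \sqrt{4 + k}\right) H - 13 = H k \left(7 - \sqrt{4 + k}\right) - 13 = -13 + H k \left(7 - \sqrt{4 + k}\right)$)
$- 101 d{\left(14,G{\left(D \right)} \right)} = - 101 \left(-13 - \left(\frac{1}{2 \cdot 6} - 6\right) 14 \left(-7 + \sqrt{4 + 14}\right)\right) = - 101 \left(-13 - \left(\frac{1}{2} \cdot \frac{1}{6} - 6\right) 14 \left(-7 + \sqrt{18}\right)\right) = - 101 \left(-13 - \left(\frac{1}{12} - 6\right) 14 \left(-7 + 3 \sqrt{2}\right)\right) = - 101 \left(-13 - \left(- \frac{71}{12}\right) 14 \left(-7 + 3 \sqrt{2}\right)\right) = - 101 \left(-13 - \left(\frac{3479}{6} - \frac{497 \sqrt{2}}{2}\right)\right) = - 101 \left(- \frac{3557}{6} + \frac{497 \sqrt{2}}{2}\right) = \frac{359257}{6} - \frac{50197 \sqrt{2}}{2}$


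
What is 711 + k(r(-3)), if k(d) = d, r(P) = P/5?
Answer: 3552/5 ≈ 710.40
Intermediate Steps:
r(P) = P/5 (r(P) = P*(1/5) = P/5)
711 + k(r(-3)) = 711 + (1/5)*(-3) = 711 - 3/5 = 3552/5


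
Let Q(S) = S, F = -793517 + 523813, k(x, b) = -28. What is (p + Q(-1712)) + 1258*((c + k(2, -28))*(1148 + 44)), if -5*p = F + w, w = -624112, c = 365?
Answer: 2527603416/5 ≈ 5.0552e+8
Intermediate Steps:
F = -269704
p = 893816/5 (p = -(-269704 - 624112)/5 = -⅕*(-893816) = 893816/5 ≈ 1.7876e+5)
(p + Q(-1712)) + 1258*((c + k(2, -28))*(1148 + 44)) = (893816/5 - 1712) + 1258*((365 - 28)*(1148 + 44)) = 885256/5 + 1258*(337*1192) = 885256/5 + 1258*401704 = 885256/5 + 505343632 = 2527603416/5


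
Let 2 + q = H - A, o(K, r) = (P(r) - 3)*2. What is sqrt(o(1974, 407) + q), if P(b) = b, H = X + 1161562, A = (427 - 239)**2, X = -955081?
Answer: sqrt(171943) ≈ 414.66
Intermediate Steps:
A = 35344 (A = 188**2 = 35344)
H = 206481 (H = -955081 + 1161562 = 206481)
o(K, r) = -6 + 2*r (o(K, r) = (r - 3)*2 = (-3 + r)*2 = -6 + 2*r)
q = 171135 (q = -2 + (206481 - 1*35344) = -2 + (206481 - 35344) = -2 + 171137 = 171135)
sqrt(o(1974, 407) + q) = sqrt((-6 + 2*407) + 171135) = sqrt((-6 + 814) + 171135) = sqrt(808 + 171135) = sqrt(171943)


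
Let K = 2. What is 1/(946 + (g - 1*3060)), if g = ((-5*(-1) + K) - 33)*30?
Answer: -1/2894 ≈ -0.00034554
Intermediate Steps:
g = -780 (g = ((-5*(-1) + 2) - 33)*30 = ((5 + 2) - 33)*30 = (7 - 33)*30 = -26*30 = -780)
1/(946 + (g - 1*3060)) = 1/(946 + (-780 - 1*3060)) = 1/(946 + (-780 - 3060)) = 1/(946 - 3840) = 1/(-2894) = -1/2894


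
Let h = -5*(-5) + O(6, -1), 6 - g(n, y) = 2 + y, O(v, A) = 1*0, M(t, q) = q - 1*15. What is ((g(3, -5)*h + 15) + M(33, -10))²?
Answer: 46225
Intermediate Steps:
M(t, q) = -15 + q (M(t, q) = q - 15 = -15 + q)
O(v, A) = 0
g(n, y) = 4 - y (g(n, y) = 6 - (2 + y) = 6 + (-2 - y) = 4 - y)
h = 25 (h = -5*(-5) + 0 = 25 + 0 = 25)
((g(3, -5)*h + 15) + M(33, -10))² = (((4 - 1*(-5))*25 + 15) + (-15 - 10))² = (((4 + 5)*25 + 15) - 25)² = ((9*25 + 15) - 25)² = ((225 + 15) - 25)² = (240 - 25)² = 215² = 46225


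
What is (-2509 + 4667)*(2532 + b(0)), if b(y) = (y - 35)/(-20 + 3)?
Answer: 92964482/17 ≈ 5.4685e+6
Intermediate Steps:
b(y) = 35/17 - y/17 (b(y) = (-35 + y)/(-17) = (-35 + y)*(-1/17) = 35/17 - y/17)
(-2509 + 4667)*(2532 + b(0)) = (-2509 + 4667)*(2532 + (35/17 - 1/17*0)) = 2158*(2532 + (35/17 + 0)) = 2158*(2532 + 35/17) = 2158*(43079/17) = 92964482/17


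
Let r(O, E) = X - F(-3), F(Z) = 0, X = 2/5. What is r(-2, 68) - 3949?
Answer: -19743/5 ≈ -3948.6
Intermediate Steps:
X = ⅖ (X = 2*(⅕) = ⅖ ≈ 0.40000)
r(O, E) = ⅖ (r(O, E) = ⅖ - 1*0 = ⅖ + 0 = ⅖)
r(-2, 68) - 3949 = ⅖ - 3949 = -19743/5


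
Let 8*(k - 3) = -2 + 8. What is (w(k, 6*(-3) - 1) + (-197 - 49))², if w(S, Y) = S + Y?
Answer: 1092025/16 ≈ 68252.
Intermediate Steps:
k = 15/4 (k = 3 + (-2 + 8)/8 = 3 + (⅛)*6 = 3 + ¾ = 15/4 ≈ 3.7500)
(w(k, 6*(-3) - 1) + (-197 - 49))² = ((15/4 + (6*(-3) - 1)) + (-197 - 49))² = ((15/4 + (-18 - 1)) - 246)² = ((15/4 - 19) - 246)² = (-61/4 - 246)² = (-1045/4)² = 1092025/16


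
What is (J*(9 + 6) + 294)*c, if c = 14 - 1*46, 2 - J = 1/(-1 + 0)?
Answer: -10848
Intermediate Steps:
J = 3 (J = 2 - 1/(-1 + 0) = 2 - 1/(-1) = 2 - 1*(-1) = 2 + 1 = 3)
c = -32 (c = 14 - 46 = -32)
(J*(9 + 6) + 294)*c = (3*(9 + 6) + 294)*(-32) = (3*15 + 294)*(-32) = (45 + 294)*(-32) = 339*(-32) = -10848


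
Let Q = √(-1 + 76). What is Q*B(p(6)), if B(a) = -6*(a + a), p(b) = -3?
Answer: 180*√3 ≈ 311.77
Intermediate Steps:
Q = 5*√3 (Q = √75 = 5*√3 ≈ 8.6602)
B(a) = -12*a (B(a) = -6*2*a = -12*a)
Q*B(p(6)) = (5*√3)*(-12*(-3)) = (5*√3)*36 = 180*√3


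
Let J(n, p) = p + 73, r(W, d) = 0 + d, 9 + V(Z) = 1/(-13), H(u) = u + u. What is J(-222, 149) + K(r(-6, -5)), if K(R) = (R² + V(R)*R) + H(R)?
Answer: 3671/13 ≈ 282.38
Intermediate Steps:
H(u) = 2*u
V(Z) = -118/13 (V(Z) = -9 + 1/(-13) = -9 - 1/13 = -118/13)
r(W, d) = d
K(R) = R² - 92*R/13 (K(R) = (R² - 118*R/13) + 2*R = R² - 92*R/13)
J(n, p) = 73 + p
J(-222, 149) + K(r(-6, -5)) = (73 + 149) + (1/13)*(-5)*(-92 + 13*(-5)) = 222 + (1/13)*(-5)*(-92 - 65) = 222 + (1/13)*(-5)*(-157) = 222 + 785/13 = 3671/13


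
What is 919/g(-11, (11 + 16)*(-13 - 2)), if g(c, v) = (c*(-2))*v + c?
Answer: -919/8921 ≈ -0.10302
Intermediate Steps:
g(c, v) = c - 2*c*v (g(c, v) = (-2*c)*v + c = -2*c*v + c = c - 2*c*v)
919/g(-11, (11 + 16)*(-13 - 2)) = 919/((-11*(1 - 2*(11 + 16)*(-13 - 2)))) = 919/((-11*(1 - 54*(-15)))) = 919/((-11*(1 - 2*(-405)))) = 919/((-11*(1 + 810))) = 919/((-11*811)) = 919/(-8921) = 919*(-1/8921) = -919/8921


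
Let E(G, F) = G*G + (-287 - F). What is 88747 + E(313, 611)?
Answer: 185818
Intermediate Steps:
E(G, F) = -287 + G² - F (E(G, F) = G² + (-287 - F) = -287 + G² - F)
88747 + E(313, 611) = 88747 + (-287 + 313² - 1*611) = 88747 + (-287 + 97969 - 611) = 88747 + 97071 = 185818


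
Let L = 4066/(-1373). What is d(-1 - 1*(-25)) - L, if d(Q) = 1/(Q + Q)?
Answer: 196541/65904 ≈ 2.9822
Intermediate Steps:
d(Q) = 1/(2*Q)
L = -4066/1373 (L = 4066*(-1/1373) = -4066/1373 ≈ -2.9614)
d(-1 - 1*(-25)) - L = 1/(2*(-1 - 1*(-25))) - 1*(-4066/1373) = 1/(2*(-1 + 25)) + 4066/1373 = (½)/24 + 4066/1373 = (½)*(1/24) + 4066/1373 = 1/48 + 4066/1373 = 196541/65904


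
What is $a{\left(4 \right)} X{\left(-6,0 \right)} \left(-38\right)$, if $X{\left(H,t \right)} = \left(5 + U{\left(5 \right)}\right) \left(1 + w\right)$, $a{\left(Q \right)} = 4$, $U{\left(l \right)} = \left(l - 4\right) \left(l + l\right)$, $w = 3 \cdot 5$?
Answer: $-36480$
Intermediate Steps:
$w = 15$
$U{\left(l \right)} = 2 l \left(-4 + l\right)$ ($U{\left(l \right)} = \left(-4 + l\right) 2 l = 2 l \left(-4 + l\right)$)
$X{\left(H,t \right)} = 240$ ($X{\left(H,t \right)} = \left(5 + 2 \cdot 5 \left(-4 + 5\right)\right) \left(1 + 15\right) = \left(5 + 2 \cdot 5 \cdot 1\right) 16 = \left(5 + 10\right) 16 = 15 \cdot 16 = 240$)
$a{\left(4 \right)} X{\left(-6,0 \right)} \left(-38\right) = 4 \cdot 240 \left(-38\right) = 960 \left(-38\right) = -36480$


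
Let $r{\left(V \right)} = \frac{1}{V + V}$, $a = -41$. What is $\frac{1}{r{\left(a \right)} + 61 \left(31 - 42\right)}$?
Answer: $- \frac{82}{55023} \approx -0.0014903$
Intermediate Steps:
$r{\left(V \right)} = \frac{1}{2 V}$
$\frac{1}{r{\left(a \right)} + 61 \left(31 - 42\right)} = \frac{1}{\frac{1}{2 \left(-41\right)} + 61 \left(31 - 42\right)} = \frac{1}{\frac{1}{2} \left(- \frac{1}{41}\right) + 61 \left(-11\right)} = \frac{1}{- \frac{1}{82} - 671} = \frac{1}{- \frac{55023}{82}} = - \frac{82}{55023}$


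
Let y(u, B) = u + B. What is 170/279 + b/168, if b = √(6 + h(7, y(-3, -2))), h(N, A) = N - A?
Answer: 170/279 + √2/56 ≈ 0.63457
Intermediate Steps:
y(u, B) = B + u
b = 3*√2 (b = √(6 + (7 - (-2 - 3))) = √(6 + (7 - 1*(-5))) = √(6 + (7 + 5)) = √(6 + 12) = √18 = 3*√2 ≈ 4.2426)
170/279 + b/168 = 170/279 + (3*√2)/168 = 170*(1/279) + (3*√2)*(1/168) = 170/279 + √2/56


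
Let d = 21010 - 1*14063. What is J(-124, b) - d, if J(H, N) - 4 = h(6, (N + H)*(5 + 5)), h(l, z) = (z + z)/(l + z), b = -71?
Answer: -1124441/162 ≈ -6941.0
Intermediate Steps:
h(l, z) = 2*z/(l + z) (h(l, z) = (2*z)/(l + z) = 2*z/(l + z))
J(H, N) = 4 + 2*(10*H + 10*N)/(6 + 10*H + 10*N) (J(H, N) = 4 + 2*((N + H)*(5 + 5))/(6 + (N + H)*(5 + 5)) = 4 + 2*((H + N)*10)/(6 + (H + N)*10) = 4 + 2*(10*H + 10*N)/(6 + (10*H + 10*N)) = 4 + 2*(10*H + 10*N)/(6 + 10*H + 10*N))
d = 6947 (d = 21010 - 14063 = 6947)
J(-124, b) - d = 6*(2 + 5*(-124) + 5*(-71))/(3 + 5*(-124) + 5*(-71)) - 1*6947 = 6*(2 - 620 - 355)/(3 - 620 - 355) - 6947 = 6*(-973)/(-972) - 6947 = 6*(-1/972)*(-973) - 6947 = 973/162 - 6947 = -1124441/162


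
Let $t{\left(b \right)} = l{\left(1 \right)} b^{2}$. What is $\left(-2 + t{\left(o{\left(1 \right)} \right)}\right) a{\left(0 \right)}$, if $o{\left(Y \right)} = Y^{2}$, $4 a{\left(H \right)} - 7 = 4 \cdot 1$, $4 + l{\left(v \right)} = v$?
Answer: $- \frac{55}{4} \approx -13.75$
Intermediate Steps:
$l{\left(v \right)} = -4 + v$
$a{\left(H \right)} = \frac{11}{4}$ ($a{\left(H \right)} = \frac{7}{4} + \frac{4 \cdot 1}{4} = \frac{7}{4} + \frac{1}{4} \cdot 4 = \frac{7}{4} + 1 = \frac{11}{4}$)
$t{\left(b \right)} = - 3 b^{2}$ ($t{\left(b \right)} = \left(-4 + 1\right) b^{2} = - 3 b^{2}$)
$\left(-2 + t{\left(o{\left(1 \right)} \right)}\right) a{\left(0 \right)} = \left(-2 - 3 \left(1^{2}\right)^{2}\right) \frac{11}{4} = \left(-2 - 3 \cdot 1^{2}\right) \frac{11}{4} = \left(-2 - 3\right) \frac{11}{4} = \left(-5\right) \frac{11}{4} = - \frac{55}{4}$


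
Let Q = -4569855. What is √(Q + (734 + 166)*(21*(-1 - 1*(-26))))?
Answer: I*√4097355 ≈ 2024.2*I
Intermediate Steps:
√(Q + (734 + 166)*(21*(-1 - 1*(-26)))) = √(-4569855 + (734 + 166)*(21*(-1 - 1*(-26)))) = √(-4569855 + 900*(21*(-1 + 26))) = √(-4569855 + 900*(21*25)) = √(-4569855 + 900*525) = √(-4569855 + 472500) = √(-4097355) = I*√4097355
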